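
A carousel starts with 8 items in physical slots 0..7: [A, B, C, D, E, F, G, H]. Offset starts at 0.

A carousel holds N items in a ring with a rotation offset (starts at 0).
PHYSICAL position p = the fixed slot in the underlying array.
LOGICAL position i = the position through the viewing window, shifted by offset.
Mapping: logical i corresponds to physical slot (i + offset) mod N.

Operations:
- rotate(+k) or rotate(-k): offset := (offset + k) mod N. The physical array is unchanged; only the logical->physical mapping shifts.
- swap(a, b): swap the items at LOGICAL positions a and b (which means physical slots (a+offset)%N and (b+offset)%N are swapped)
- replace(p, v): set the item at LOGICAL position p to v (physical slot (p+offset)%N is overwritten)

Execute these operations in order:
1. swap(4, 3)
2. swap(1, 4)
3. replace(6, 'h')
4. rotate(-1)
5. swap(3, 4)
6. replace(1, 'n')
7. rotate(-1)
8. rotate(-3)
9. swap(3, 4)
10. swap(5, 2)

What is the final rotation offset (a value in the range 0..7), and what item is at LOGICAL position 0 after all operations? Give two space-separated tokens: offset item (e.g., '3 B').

Answer: 3 C

Derivation:
After op 1 (swap(4, 3)): offset=0, physical=[A,B,C,E,D,F,G,H], logical=[A,B,C,E,D,F,G,H]
After op 2 (swap(1, 4)): offset=0, physical=[A,D,C,E,B,F,G,H], logical=[A,D,C,E,B,F,G,H]
After op 3 (replace(6, 'h')): offset=0, physical=[A,D,C,E,B,F,h,H], logical=[A,D,C,E,B,F,h,H]
After op 4 (rotate(-1)): offset=7, physical=[A,D,C,E,B,F,h,H], logical=[H,A,D,C,E,B,F,h]
After op 5 (swap(3, 4)): offset=7, physical=[A,D,E,C,B,F,h,H], logical=[H,A,D,E,C,B,F,h]
After op 6 (replace(1, 'n')): offset=7, physical=[n,D,E,C,B,F,h,H], logical=[H,n,D,E,C,B,F,h]
After op 7 (rotate(-1)): offset=6, physical=[n,D,E,C,B,F,h,H], logical=[h,H,n,D,E,C,B,F]
After op 8 (rotate(-3)): offset=3, physical=[n,D,E,C,B,F,h,H], logical=[C,B,F,h,H,n,D,E]
After op 9 (swap(3, 4)): offset=3, physical=[n,D,E,C,B,F,H,h], logical=[C,B,F,H,h,n,D,E]
After op 10 (swap(5, 2)): offset=3, physical=[F,D,E,C,B,n,H,h], logical=[C,B,n,H,h,F,D,E]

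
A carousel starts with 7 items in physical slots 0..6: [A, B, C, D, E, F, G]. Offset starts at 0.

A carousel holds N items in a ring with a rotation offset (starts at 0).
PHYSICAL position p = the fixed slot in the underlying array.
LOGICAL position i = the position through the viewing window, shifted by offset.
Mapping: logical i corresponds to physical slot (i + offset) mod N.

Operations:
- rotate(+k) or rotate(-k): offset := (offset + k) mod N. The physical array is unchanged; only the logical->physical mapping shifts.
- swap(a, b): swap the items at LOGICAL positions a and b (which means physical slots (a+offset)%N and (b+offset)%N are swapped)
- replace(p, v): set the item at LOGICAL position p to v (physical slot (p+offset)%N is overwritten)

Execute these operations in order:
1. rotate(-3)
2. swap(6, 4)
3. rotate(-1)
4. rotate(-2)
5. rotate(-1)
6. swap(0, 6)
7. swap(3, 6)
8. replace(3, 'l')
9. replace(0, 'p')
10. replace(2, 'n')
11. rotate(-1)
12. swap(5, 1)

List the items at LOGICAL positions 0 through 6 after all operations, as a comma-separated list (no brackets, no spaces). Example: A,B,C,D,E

Answer: B,E,D,n,l,p,F

Derivation:
After op 1 (rotate(-3)): offset=4, physical=[A,B,C,D,E,F,G], logical=[E,F,G,A,B,C,D]
After op 2 (swap(6, 4)): offset=4, physical=[A,D,C,B,E,F,G], logical=[E,F,G,A,D,C,B]
After op 3 (rotate(-1)): offset=3, physical=[A,D,C,B,E,F,G], logical=[B,E,F,G,A,D,C]
After op 4 (rotate(-2)): offset=1, physical=[A,D,C,B,E,F,G], logical=[D,C,B,E,F,G,A]
After op 5 (rotate(-1)): offset=0, physical=[A,D,C,B,E,F,G], logical=[A,D,C,B,E,F,G]
After op 6 (swap(0, 6)): offset=0, physical=[G,D,C,B,E,F,A], logical=[G,D,C,B,E,F,A]
After op 7 (swap(3, 6)): offset=0, physical=[G,D,C,A,E,F,B], logical=[G,D,C,A,E,F,B]
After op 8 (replace(3, 'l')): offset=0, physical=[G,D,C,l,E,F,B], logical=[G,D,C,l,E,F,B]
After op 9 (replace(0, 'p')): offset=0, physical=[p,D,C,l,E,F,B], logical=[p,D,C,l,E,F,B]
After op 10 (replace(2, 'n')): offset=0, physical=[p,D,n,l,E,F,B], logical=[p,D,n,l,E,F,B]
After op 11 (rotate(-1)): offset=6, physical=[p,D,n,l,E,F,B], logical=[B,p,D,n,l,E,F]
After op 12 (swap(5, 1)): offset=6, physical=[E,D,n,l,p,F,B], logical=[B,E,D,n,l,p,F]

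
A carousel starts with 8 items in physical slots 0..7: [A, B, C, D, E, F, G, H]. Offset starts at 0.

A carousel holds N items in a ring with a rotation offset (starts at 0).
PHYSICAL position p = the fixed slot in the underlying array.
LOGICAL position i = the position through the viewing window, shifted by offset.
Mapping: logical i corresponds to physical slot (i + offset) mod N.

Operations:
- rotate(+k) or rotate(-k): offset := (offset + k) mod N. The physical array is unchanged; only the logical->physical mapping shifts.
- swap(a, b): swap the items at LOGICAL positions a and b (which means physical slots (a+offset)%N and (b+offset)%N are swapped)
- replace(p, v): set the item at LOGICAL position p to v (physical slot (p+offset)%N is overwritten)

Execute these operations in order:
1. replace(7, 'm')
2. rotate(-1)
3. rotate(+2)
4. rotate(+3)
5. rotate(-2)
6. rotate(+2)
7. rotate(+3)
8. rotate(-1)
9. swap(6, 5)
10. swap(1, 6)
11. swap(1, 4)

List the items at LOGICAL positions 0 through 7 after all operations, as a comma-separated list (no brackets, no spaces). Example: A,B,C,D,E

After op 1 (replace(7, 'm')): offset=0, physical=[A,B,C,D,E,F,G,m], logical=[A,B,C,D,E,F,G,m]
After op 2 (rotate(-1)): offset=7, physical=[A,B,C,D,E,F,G,m], logical=[m,A,B,C,D,E,F,G]
After op 3 (rotate(+2)): offset=1, physical=[A,B,C,D,E,F,G,m], logical=[B,C,D,E,F,G,m,A]
After op 4 (rotate(+3)): offset=4, physical=[A,B,C,D,E,F,G,m], logical=[E,F,G,m,A,B,C,D]
After op 5 (rotate(-2)): offset=2, physical=[A,B,C,D,E,F,G,m], logical=[C,D,E,F,G,m,A,B]
After op 6 (rotate(+2)): offset=4, physical=[A,B,C,D,E,F,G,m], logical=[E,F,G,m,A,B,C,D]
After op 7 (rotate(+3)): offset=7, physical=[A,B,C,D,E,F,G,m], logical=[m,A,B,C,D,E,F,G]
After op 8 (rotate(-1)): offset=6, physical=[A,B,C,D,E,F,G,m], logical=[G,m,A,B,C,D,E,F]
After op 9 (swap(6, 5)): offset=6, physical=[A,B,C,E,D,F,G,m], logical=[G,m,A,B,C,E,D,F]
After op 10 (swap(1, 6)): offset=6, physical=[A,B,C,E,m,F,G,D], logical=[G,D,A,B,C,E,m,F]
After op 11 (swap(1, 4)): offset=6, physical=[A,B,D,E,m,F,G,C], logical=[G,C,A,B,D,E,m,F]

Answer: G,C,A,B,D,E,m,F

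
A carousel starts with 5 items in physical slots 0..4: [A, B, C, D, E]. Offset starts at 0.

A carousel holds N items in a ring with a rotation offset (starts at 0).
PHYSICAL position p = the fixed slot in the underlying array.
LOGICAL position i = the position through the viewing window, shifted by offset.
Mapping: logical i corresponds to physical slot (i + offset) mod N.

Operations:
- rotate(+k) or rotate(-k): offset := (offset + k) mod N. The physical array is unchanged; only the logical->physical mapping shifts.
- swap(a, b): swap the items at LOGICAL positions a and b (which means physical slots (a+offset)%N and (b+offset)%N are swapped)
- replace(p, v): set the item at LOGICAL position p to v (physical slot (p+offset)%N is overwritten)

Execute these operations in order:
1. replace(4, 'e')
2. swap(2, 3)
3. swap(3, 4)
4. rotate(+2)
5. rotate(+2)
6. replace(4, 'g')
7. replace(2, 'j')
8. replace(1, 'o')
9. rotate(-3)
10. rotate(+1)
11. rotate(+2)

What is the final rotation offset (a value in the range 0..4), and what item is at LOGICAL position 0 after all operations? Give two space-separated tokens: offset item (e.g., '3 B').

Answer: 4 C

Derivation:
After op 1 (replace(4, 'e')): offset=0, physical=[A,B,C,D,e], logical=[A,B,C,D,e]
After op 2 (swap(2, 3)): offset=0, physical=[A,B,D,C,e], logical=[A,B,D,C,e]
After op 3 (swap(3, 4)): offset=0, physical=[A,B,D,e,C], logical=[A,B,D,e,C]
After op 4 (rotate(+2)): offset=2, physical=[A,B,D,e,C], logical=[D,e,C,A,B]
After op 5 (rotate(+2)): offset=4, physical=[A,B,D,e,C], logical=[C,A,B,D,e]
After op 6 (replace(4, 'g')): offset=4, physical=[A,B,D,g,C], logical=[C,A,B,D,g]
After op 7 (replace(2, 'j')): offset=4, physical=[A,j,D,g,C], logical=[C,A,j,D,g]
After op 8 (replace(1, 'o')): offset=4, physical=[o,j,D,g,C], logical=[C,o,j,D,g]
After op 9 (rotate(-3)): offset=1, physical=[o,j,D,g,C], logical=[j,D,g,C,o]
After op 10 (rotate(+1)): offset=2, physical=[o,j,D,g,C], logical=[D,g,C,o,j]
After op 11 (rotate(+2)): offset=4, physical=[o,j,D,g,C], logical=[C,o,j,D,g]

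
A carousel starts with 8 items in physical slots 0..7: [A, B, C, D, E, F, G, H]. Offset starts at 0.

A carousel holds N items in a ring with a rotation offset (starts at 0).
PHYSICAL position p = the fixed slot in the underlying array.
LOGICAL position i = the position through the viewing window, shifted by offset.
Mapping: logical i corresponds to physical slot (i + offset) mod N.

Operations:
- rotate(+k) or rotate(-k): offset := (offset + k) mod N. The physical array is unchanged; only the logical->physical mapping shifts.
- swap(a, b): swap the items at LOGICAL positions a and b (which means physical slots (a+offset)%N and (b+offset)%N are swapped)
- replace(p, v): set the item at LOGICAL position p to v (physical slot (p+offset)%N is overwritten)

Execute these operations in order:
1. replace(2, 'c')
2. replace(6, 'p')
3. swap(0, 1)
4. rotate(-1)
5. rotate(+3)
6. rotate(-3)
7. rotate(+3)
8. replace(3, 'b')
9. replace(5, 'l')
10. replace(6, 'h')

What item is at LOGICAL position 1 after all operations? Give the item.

After op 1 (replace(2, 'c')): offset=0, physical=[A,B,c,D,E,F,G,H], logical=[A,B,c,D,E,F,G,H]
After op 2 (replace(6, 'p')): offset=0, physical=[A,B,c,D,E,F,p,H], logical=[A,B,c,D,E,F,p,H]
After op 3 (swap(0, 1)): offset=0, physical=[B,A,c,D,E,F,p,H], logical=[B,A,c,D,E,F,p,H]
After op 4 (rotate(-1)): offset=7, physical=[B,A,c,D,E,F,p,H], logical=[H,B,A,c,D,E,F,p]
After op 5 (rotate(+3)): offset=2, physical=[B,A,c,D,E,F,p,H], logical=[c,D,E,F,p,H,B,A]
After op 6 (rotate(-3)): offset=7, physical=[B,A,c,D,E,F,p,H], logical=[H,B,A,c,D,E,F,p]
After op 7 (rotate(+3)): offset=2, physical=[B,A,c,D,E,F,p,H], logical=[c,D,E,F,p,H,B,A]
After op 8 (replace(3, 'b')): offset=2, physical=[B,A,c,D,E,b,p,H], logical=[c,D,E,b,p,H,B,A]
After op 9 (replace(5, 'l')): offset=2, physical=[B,A,c,D,E,b,p,l], logical=[c,D,E,b,p,l,B,A]
After op 10 (replace(6, 'h')): offset=2, physical=[h,A,c,D,E,b,p,l], logical=[c,D,E,b,p,l,h,A]

Answer: D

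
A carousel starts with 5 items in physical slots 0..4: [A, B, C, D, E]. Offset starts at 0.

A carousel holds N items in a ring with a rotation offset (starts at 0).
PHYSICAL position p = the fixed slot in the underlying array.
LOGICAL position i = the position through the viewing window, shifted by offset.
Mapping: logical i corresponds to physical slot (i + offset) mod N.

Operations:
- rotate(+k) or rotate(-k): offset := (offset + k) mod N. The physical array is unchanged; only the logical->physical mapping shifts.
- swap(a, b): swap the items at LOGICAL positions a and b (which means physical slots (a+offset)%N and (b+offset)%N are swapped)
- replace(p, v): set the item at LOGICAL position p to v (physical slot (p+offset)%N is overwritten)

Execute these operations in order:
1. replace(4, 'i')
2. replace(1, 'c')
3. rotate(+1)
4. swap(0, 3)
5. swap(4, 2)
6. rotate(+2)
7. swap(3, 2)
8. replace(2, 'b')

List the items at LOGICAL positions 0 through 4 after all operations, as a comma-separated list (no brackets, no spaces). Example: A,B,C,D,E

Answer: A,c,b,D,C

Derivation:
After op 1 (replace(4, 'i')): offset=0, physical=[A,B,C,D,i], logical=[A,B,C,D,i]
After op 2 (replace(1, 'c')): offset=0, physical=[A,c,C,D,i], logical=[A,c,C,D,i]
After op 3 (rotate(+1)): offset=1, physical=[A,c,C,D,i], logical=[c,C,D,i,A]
After op 4 (swap(0, 3)): offset=1, physical=[A,i,C,D,c], logical=[i,C,D,c,A]
After op 5 (swap(4, 2)): offset=1, physical=[D,i,C,A,c], logical=[i,C,A,c,D]
After op 6 (rotate(+2)): offset=3, physical=[D,i,C,A,c], logical=[A,c,D,i,C]
After op 7 (swap(3, 2)): offset=3, physical=[i,D,C,A,c], logical=[A,c,i,D,C]
After op 8 (replace(2, 'b')): offset=3, physical=[b,D,C,A,c], logical=[A,c,b,D,C]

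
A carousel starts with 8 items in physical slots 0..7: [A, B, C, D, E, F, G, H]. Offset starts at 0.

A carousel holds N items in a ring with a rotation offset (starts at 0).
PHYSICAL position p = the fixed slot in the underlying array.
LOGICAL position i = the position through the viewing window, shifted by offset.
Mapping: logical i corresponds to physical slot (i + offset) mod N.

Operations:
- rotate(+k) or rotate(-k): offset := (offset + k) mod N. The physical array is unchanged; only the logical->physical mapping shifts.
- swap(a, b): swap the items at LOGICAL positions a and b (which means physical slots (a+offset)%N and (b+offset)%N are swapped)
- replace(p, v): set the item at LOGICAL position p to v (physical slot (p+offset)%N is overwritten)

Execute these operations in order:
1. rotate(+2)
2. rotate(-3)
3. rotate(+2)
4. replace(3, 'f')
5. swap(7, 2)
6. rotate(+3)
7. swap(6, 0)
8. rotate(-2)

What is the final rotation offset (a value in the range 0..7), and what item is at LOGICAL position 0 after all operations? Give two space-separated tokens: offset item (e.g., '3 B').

After op 1 (rotate(+2)): offset=2, physical=[A,B,C,D,E,F,G,H], logical=[C,D,E,F,G,H,A,B]
After op 2 (rotate(-3)): offset=7, physical=[A,B,C,D,E,F,G,H], logical=[H,A,B,C,D,E,F,G]
After op 3 (rotate(+2)): offset=1, physical=[A,B,C,D,E,F,G,H], logical=[B,C,D,E,F,G,H,A]
After op 4 (replace(3, 'f')): offset=1, physical=[A,B,C,D,f,F,G,H], logical=[B,C,D,f,F,G,H,A]
After op 5 (swap(7, 2)): offset=1, physical=[D,B,C,A,f,F,G,H], logical=[B,C,A,f,F,G,H,D]
After op 6 (rotate(+3)): offset=4, physical=[D,B,C,A,f,F,G,H], logical=[f,F,G,H,D,B,C,A]
After op 7 (swap(6, 0)): offset=4, physical=[D,B,f,A,C,F,G,H], logical=[C,F,G,H,D,B,f,A]
After op 8 (rotate(-2)): offset=2, physical=[D,B,f,A,C,F,G,H], logical=[f,A,C,F,G,H,D,B]

Answer: 2 f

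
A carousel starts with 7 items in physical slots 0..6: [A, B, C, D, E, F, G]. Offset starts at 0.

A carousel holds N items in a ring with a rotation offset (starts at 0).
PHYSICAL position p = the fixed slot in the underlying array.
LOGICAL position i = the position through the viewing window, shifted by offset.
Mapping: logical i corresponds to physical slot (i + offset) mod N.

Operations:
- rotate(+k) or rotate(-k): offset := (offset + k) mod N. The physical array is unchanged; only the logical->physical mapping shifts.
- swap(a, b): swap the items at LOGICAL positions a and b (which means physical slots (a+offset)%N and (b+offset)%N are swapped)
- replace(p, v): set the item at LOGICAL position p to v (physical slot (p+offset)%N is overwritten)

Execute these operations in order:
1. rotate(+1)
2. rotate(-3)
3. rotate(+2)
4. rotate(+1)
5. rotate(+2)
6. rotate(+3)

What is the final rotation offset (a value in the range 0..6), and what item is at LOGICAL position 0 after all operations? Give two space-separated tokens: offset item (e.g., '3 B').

After op 1 (rotate(+1)): offset=1, physical=[A,B,C,D,E,F,G], logical=[B,C,D,E,F,G,A]
After op 2 (rotate(-3)): offset=5, physical=[A,B,C,D,E,F,G], logical=[F,G,A,B,C,D,E]
After op 3 (rotate(+2)): offset=0, physical=[A,B,C,D,E,F,G], logical=[A,B,C,D,E,F,G]
After op 4 (rotate(+1)): offset=1, physical=[A,B,C,D,E,F,G], logical=[B,C,D,E,F,G,A]
After op 5 (rotate(+2)): offset=3, physical=[A,B,C,D,E,F,G], logical=[D,E,F,G,A,B,C]
After op 6 (rotate(+3)): offset=6, physical=[A,B,C,D,E,F,G], logical=[G,A,B,C,D,E,F]

Answer: 6 G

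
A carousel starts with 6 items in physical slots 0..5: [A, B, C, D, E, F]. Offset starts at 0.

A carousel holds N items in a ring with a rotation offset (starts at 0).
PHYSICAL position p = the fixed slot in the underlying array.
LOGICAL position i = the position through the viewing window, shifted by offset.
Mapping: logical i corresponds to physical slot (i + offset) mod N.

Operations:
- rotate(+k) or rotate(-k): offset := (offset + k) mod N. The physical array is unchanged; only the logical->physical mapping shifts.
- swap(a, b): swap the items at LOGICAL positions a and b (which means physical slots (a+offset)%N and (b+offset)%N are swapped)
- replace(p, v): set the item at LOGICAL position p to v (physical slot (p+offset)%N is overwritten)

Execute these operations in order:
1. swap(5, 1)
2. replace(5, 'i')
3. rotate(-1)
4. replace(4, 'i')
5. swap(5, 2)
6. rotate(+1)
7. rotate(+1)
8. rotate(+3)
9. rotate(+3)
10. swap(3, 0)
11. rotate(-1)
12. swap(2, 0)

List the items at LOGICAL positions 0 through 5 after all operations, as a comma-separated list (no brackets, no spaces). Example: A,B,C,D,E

After op 1 (swap(5, 1)): offset=0, physical=[A,F,C,D,E,B], logical=[A,F,C,D,E,B]
After op 2 (replace(5, 'i')): offset=0, physical=[A,F,C,D,E,i], logical=[A,F,C,D,E,i]
After op 3 (rotate(-1)): offset=5, physical=[A,F,C,D,E,i], logical=[i,A,F,C,D,E]
After op 4 (replace(4, 'i')): offset=5, physical=[A,F,C,i,E,i], logical=[i,A,F,C,i,E]
After op 5 (swap(5, 2)): offset=5, physical=[A,E,C,i,F,i], logical=[i,A,E,C,i,F]
After op 6 (rotate(+1)): offset=0, physical=[A,E,C,i,F,i], logical=[A,E,C,i,F,i]
After op 7 (rotate(+1)): offset=1, physical=[A,E,C,i,F,i], logical=[E,C,i,F,i,A]
After op 8 (rotate(+3)): offset=4, physical=[A,E,C,i,F,i], logical=[F,i,A,E,C,i]
After op 9 (rotate(+3)): offset=1, physical=[A,E,C,i,F,i], logical=[E,C,i,F,i,A]
After op 10 (swap(3, 0)): offset=1, physical=[A,F,C,i,E,i], logical=[F,C,i,E,i,A]
After op 11 (rotate(-1)): offset=0, physical=[A,F,C,i,E,i], logical=[A,F,C,i,E,i]
After op 12 (swap(2, 0)): offset=0, physical=[C,F,A,i,E,i], logical=[C,F,A,i,E,i]

Answer: C,F,A,i,E,i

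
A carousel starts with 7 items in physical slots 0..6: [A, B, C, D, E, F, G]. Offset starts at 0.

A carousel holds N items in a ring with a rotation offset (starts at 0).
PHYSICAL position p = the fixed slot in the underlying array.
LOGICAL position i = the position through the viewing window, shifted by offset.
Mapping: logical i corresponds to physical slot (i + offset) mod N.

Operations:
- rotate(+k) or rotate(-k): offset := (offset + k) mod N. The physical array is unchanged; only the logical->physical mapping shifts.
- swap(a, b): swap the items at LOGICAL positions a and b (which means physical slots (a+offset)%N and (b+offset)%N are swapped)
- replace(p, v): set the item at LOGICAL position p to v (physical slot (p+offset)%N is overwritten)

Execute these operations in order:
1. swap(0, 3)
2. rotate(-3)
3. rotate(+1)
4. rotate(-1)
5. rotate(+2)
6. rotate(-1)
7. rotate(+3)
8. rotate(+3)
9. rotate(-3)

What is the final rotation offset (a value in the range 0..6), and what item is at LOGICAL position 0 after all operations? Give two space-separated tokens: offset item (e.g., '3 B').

After op 1 (swap(0, 3)): offset=0, physical=[D,B,C,A,E,F,G], logical=[D,B,C,A,E,F,G]
After op 2 (rotate(-3)): offset=4, physical=[D,B,C,A,E,F,G], logical=[E,F,G,D,B,C,A]
After op 3 (rotate(+1)): offset=5, physical=[D,B,C,A,E,F,G], logical=[F,G,D,B,C,A,E]
After op 4 (rotate(-1)): offset=4, physical=[D,B,C,A,E,F,G], logical=[E,F,G,D,B,C,A]
After op 5 (rotate(+2)): offset=6, physical=[D,B,C,A,E,F,G], logical=[G,D,B,C,A,E,F]
After op 6 (rotate(-1)): offset=5, physical=[D,B,C,A,E,F,G], logical=[F,G,D,B,C,A,E]
After op 7 (rotate(+3)): offset=1, physical=[D,B,C,A,E,F,G], logical=[B,C,A,E,F,G,D]
After op 8 (rotate(+3)): offset=4, physical=[D,B,C,A,E,F,G], logical=[E,F,G,D,B,C,A]
After op 9 (rotate(-3)): offset=1, physical=[D,B,C,A,E,F,G], logical=[B,C,A,E,F,G,D]

Answer: 1 B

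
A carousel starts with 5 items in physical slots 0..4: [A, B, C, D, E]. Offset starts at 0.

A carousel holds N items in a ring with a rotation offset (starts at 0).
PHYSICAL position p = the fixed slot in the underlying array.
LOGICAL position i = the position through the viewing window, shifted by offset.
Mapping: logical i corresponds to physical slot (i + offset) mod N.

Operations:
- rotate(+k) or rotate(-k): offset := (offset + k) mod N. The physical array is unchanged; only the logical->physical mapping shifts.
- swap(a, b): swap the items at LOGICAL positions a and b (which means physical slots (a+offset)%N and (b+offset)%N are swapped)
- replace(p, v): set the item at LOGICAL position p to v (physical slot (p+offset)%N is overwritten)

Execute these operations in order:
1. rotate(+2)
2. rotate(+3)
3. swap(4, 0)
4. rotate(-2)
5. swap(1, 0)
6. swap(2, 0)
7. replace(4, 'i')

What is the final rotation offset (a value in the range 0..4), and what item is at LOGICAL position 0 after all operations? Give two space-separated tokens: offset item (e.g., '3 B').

Answer: 3 E

Derivation:
After op 1 (rotate(+2)): offset=2, physical=[A,B,C,D,E], logical=[C,D,E,A,B]
After op 2 (rotate(+3)): offset=0, physical=[A,B,C,D,E], logical=[A,B,C,D,E]
After op 3 (swap(4, 0)): offset=0, physical=[E,B,C,D,A], logical=[E,B,C,D,A]
After op 4 (rotate(-2)): offset=3, physical=[E,B,C,D,A], logical=[D,A,E,B,C]
After op 5 (swap(1, 0)): offset=3, physical=[E,B,C,A,D], logical=[A,D,E,B,C]
After op 6 (swap(2, 0)): offset=3, physical=[A,B,C,E,D], logical=[E,D,A,B,C]
After op 7 (replace(4, 'i')): offset=3, physical=[A,B,i,E,D], logical=[E,D,A,B,i]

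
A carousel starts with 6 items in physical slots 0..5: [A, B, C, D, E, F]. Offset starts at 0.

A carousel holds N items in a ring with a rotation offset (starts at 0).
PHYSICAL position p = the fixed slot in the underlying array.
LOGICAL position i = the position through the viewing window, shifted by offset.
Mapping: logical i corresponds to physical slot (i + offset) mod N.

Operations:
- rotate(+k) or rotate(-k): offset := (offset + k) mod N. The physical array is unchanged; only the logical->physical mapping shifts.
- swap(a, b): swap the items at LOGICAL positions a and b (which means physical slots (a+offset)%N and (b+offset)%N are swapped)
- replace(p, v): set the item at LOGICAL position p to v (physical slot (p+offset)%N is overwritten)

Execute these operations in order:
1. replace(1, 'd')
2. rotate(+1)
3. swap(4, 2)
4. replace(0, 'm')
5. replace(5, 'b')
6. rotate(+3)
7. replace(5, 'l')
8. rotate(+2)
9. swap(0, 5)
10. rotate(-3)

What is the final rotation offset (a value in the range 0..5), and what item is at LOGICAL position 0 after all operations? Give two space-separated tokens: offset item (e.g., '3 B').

After op 1 (replace(1, 'd')): offset=0, physical=[A,d,C,D,E,F], logical=[A,d,C,D,E,F]
After op 2 (rotate(+1)): offset=1, physical=[A,d,C,D,E,F], logical=[d,C,D,E,F,A]
After op 3 (swap(4, 2)): offset=1, physical=[A,d,C,F,E,D], logical=[d,C,F,E,D,A]
After op 4 (replace(0, 'm')): offset=1, physical=[A,m,C,F,E,D], logical=[m,C,F,E,D,A]
After op 5 (replace(5, 'b')): offset=1, physical=[b,m,C,F,E,D], logical=[m,C,F,E,D,b]
After op 6 (rotate(+3)): offset=4, physical=[b,m,C,F,E,D], logical=[E,D,b,m,C,F]
After op 7 (replace(5, 'l')): offset=4, physical=[b,m,C,l,E,D], logical=[E,D,b,m,C,l]
After op 8 (rotate(+2)): offset=0, physical=[b,m,C,l,E,D], logical=[b,m,C,l,E,D]
After op 9 (swap(0, 5)): offset=0, physical=[D,m,C,l,E,b], logical=[D,m,C,l,E,b]
After op 10 (rotate(-3)): offset=3, physical=[D,m,C,l,E,b], logical=[l,E,b,D,m,C]

Answer: 3 l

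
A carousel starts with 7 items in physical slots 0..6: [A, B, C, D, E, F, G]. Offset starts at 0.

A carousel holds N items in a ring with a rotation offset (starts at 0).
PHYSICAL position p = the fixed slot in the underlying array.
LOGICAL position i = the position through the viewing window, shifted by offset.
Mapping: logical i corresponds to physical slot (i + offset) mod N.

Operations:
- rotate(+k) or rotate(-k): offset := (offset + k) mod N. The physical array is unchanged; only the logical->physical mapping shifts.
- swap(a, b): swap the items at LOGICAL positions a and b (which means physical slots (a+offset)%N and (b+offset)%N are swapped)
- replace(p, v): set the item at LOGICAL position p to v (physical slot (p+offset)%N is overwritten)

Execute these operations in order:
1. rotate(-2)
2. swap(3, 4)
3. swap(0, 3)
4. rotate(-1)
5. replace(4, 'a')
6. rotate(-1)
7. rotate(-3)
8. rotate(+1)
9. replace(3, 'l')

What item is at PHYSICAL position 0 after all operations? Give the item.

After op 1 (rotate(-2)): offset=5, physical=[A,B,C,D,E,F,G], logical=[F,G,A,B,C,D,E]
After op 2 (swap(3, 4)): offset=5, physical=[A,C,B,D,E,F,G], logical=[F,G,A,C,B,D,E]
After op 3 (swap(0, 3)): offset=5, physical=[A,F,B,D,E,C,G], logical=[C,G,A,F,B,D,E]
After op 4 (rotate(-1)): offset=4, physical=[A,F,B,D,E,C,G], logical=[E,C,G,A,F,B,D]
After op 5 (replace(4, 'a')): offset=4, physical=[A,a,B,D,E,C,G], logical=[E,C,G,A,a,B,D]
After op 6 (rotate(-1)): offset=3, physical=[A,a,B,D,E,C,G], logical=[D,E,C,G,A,a,B]
After op 7 (rotate(-3)): offset=0, physical=[A,a,B,D,E,C,G], logical=[A,a,B,D,E,C,G]
After op 8 (rotate(+1)): offset=1, physical=[A,a,B,D,E,C,G], logical=[a,B,D,E,C,G,A]
After op 9 (replace(3, 'l')): offset=1, physical=[A,a,B,D,l,C,G], logical=[a,B,D,l,C,G,A]

Answer: A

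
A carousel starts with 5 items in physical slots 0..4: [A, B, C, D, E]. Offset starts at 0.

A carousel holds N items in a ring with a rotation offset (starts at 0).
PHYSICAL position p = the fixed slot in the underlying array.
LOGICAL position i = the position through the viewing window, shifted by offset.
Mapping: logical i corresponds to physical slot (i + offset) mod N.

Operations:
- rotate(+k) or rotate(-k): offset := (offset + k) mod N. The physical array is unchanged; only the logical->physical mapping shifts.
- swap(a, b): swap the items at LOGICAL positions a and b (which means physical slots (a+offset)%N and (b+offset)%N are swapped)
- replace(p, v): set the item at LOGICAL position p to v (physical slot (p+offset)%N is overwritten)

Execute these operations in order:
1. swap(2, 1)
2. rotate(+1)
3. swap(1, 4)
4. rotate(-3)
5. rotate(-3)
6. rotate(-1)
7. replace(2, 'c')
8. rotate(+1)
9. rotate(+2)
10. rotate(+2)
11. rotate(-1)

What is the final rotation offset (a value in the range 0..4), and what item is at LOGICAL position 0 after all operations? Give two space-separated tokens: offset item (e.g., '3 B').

After op 1 (swap(2, 1)): offset=0, physical=[A,C,B,D,E], logical=[A,C,B,D,E]
After op 2 (rotate(+1)): offset=1, physical=[A,C,B,D,E], logical=[C,B,D,E,A]
After op 3 (swap(1, 4)): offset=1, physical=[B,C,A,D,E], logical=[C,A,D,E,B]
After op 4 (rotate(-3)): offset=3, physical=[B,C,A,D,E], logical=[D,E,B,C,A]
After op 5 (rotate(-3)): offset=0, physical=[B,C,A,D,E], logical=[B,C,A,D,E]
After op 6 (rotate(-1)): offset=4, physical=[B,C,A,D,E], logical=[E,B,C,A,D]
After op 7 (replace(2, 'c')): offset=4, physical=[B,c,A,D,E], logical=[E,B,c,A,D]
After op 8 (rotate(+1)): offset=0, physical=[B,c,A,D,E], logical=[B,c,A,D,E]
After op 9 (rotate(+2)): offset=2, physical=[B,c,A,D,E], logical=[A,D,E,B,c]
After op 10 (rotate(+2)): offset=4, physical=[B,c,A,D,E], logical=[E,B,c,A,D]
After op 11 (rotate(-1)): offset=3, physical=[B,c,A,D,E], logical=[D,E,B,c,A]

Answer: 3 D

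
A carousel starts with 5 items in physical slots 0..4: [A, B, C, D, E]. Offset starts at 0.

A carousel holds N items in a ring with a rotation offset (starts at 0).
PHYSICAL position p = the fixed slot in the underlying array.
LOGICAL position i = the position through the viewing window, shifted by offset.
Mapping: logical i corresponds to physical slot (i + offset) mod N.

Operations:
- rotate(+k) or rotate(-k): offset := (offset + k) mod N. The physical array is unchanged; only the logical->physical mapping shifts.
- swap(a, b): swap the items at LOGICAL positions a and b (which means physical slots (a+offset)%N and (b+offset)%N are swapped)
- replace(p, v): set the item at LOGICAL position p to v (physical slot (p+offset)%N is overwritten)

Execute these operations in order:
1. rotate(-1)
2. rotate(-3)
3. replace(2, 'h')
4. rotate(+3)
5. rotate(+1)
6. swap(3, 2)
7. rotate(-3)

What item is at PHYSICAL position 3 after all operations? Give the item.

After op 1 (rotate(-1)): offset=4, physical=[A,B,C,D,E], logical=[E,A,B,C,D]
After op 2 (rotate(-3)): offset=1, physical=[A,B,C,D,E], logical=[B,C,D,E,A]
After op 3 (replace(2, 'h')): offset=1, physical=[A,B,C,h,E], logical=[B,C,h,E,A]
After op 4 (rotate(+3)): offset=4, physical=[A,B,C,h,E], logical=[E,A,B,C,h]
After op 5 (rotate(+1)): offset=0, physical=[A,B,C,h,E], logical=[A,B,C,h,E]
After op 6 (swap(3, 2)): offset=0, physical=[A,B,h,C,E], logical=[A,B,h,C,E]
After op 7 (rotate(-3)): offset=2, physical=[A,B,h,C,E], logical=[h,C,E,A,B]

Answer: C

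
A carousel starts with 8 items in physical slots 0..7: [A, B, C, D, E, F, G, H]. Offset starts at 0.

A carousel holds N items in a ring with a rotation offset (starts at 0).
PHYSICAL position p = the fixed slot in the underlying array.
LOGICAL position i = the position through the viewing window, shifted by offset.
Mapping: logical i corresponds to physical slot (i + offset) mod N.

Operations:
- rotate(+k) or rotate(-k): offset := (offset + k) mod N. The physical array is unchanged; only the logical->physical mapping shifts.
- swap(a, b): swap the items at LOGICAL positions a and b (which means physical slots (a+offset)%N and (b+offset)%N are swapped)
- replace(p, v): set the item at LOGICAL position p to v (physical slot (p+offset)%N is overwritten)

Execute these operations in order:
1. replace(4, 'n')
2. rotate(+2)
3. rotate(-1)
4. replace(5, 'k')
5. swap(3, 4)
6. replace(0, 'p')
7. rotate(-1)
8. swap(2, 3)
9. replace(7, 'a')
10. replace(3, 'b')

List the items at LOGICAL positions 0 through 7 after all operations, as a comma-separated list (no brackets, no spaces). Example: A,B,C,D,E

Answer: A,p,D,b,F,n,k,a

Derivation:
After op 1 (replace(4, 'n')): offset=0, physical=[A,B,C,D,n,F,G,H], logical=[A,B,C,D,n,F,G,H]
After op 2 (rotate(+2)): offset=2, physical=[A,B,C,D,n,F,G,H], logical=[C,D,n,F,G,H,A,B]
After op 3 (rotate(-1)): offset=1, physical=[A,B,C,D,n,F,G,H], logical=[B,C,D,n,F,G,H,A]
After op 4 (replace(5, 'k')): offset=1, physical=[A,B,C,D,n,F,k,H], logical=[B,C,D,n,F,k,H,A]
After op 5 (swap(3, 4)): offset=1, physical=[A,B,C,D,F,n,k,H], logical=[B,C,D,F,n,k,H,A]
After op 6 (replace(0, 'p')): offset=1, physical=[A,p,C,D,F,n,k,H], logical=[p,C,D,F,n,k,H,A]
After op 7 (rotate(-1)): offset=0, physical=[A,p,C,D,F,n,k,H], logical=[A,p,C,D,F,n,k,H]
After op 8 (swap(2, 3)): offset=0, physical=[A,p,D,C,F,n,k,H], logical=[A,p,D,C,F,n,k,H]
After op 9 (replace(7, 'a')): offset=0, physical=[A,p,D,C,F,n,k,a], logical=[A,p,D,C,F,n,k,a]
After op 10 (replace(3, 'b')): offset=0, physical=[A,p,D,b,F,n,k,a], logical=[A,p,D,b,F,n,k,a]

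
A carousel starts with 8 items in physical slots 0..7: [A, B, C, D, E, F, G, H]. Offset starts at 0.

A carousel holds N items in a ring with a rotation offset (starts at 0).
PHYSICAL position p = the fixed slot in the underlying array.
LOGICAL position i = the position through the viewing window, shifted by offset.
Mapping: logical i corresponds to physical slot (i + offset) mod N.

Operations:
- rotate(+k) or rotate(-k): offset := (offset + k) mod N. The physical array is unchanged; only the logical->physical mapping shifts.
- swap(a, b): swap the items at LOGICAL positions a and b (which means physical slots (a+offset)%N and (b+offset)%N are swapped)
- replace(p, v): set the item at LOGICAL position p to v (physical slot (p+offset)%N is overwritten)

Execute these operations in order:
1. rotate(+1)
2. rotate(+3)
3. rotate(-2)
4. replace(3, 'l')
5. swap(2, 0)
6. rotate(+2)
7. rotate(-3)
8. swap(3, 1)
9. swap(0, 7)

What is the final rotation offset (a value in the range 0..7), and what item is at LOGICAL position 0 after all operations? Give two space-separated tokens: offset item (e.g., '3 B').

Answer: 1 A

Derivation:
After op 1 (rotate(+1)): offset=1, physical=[A,B,C,D,E,F,G,H], logical=[B,C,D,E,F,G,H,A]
After op 2 (rotate(+3)): offset=4, physical=[A,B,C,D,E,F,G,H], logical=[E,F,G,H,A,B,C,D]
After op 3 (rotate(-2)): offset=2, physical=[A,B,C,D,E,F,G,H], logical=[C,D,E,F,G,H,A,B]
After op 4 (replace(3, 'l')): offset=2, physical=[A,B,C,D,E,l,G,H], logical=[C,D,E,l,G,H,A,B]
After op 5 (swap(2, 0)): offset=2, physical=[A,B,E,D,C,l,G,H], logical=[E,D,C,l,G,H,A,B]
After op 6 (rotate(+2)): offset=4, physical=[A,B,E,D,C,l,G,H], logical=[C,l,G,H,A,B,E,D]
After op 7 (rotate(-3)): offset=1, physical=[A,B,E,D,C,l,G,H], logical=[B,E,D,C,l,G,H,A]
After op 8 (swap(3, 1)): offset=1, physical=[A,B,C,D,E,l,G,H], logical=[B,C,D,E,l,G,H,A]
After op 9 (swap(0, 7)): offset=1, physical=[B,A,C,D,E,l,G,H], logical=[A,C,D,E,l,G,H,B]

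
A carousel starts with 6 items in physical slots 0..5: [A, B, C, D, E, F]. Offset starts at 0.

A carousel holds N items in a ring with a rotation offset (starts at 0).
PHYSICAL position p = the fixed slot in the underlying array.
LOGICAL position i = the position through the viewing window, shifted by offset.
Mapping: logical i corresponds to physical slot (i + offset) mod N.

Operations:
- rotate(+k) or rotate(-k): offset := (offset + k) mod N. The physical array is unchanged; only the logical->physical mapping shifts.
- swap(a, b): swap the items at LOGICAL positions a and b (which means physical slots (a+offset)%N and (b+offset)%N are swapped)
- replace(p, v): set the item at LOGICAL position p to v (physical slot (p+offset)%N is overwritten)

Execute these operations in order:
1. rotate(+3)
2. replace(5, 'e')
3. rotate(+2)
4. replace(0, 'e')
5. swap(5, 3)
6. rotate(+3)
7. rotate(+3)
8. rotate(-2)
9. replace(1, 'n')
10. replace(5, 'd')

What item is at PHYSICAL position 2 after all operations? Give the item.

Answer: d

Derivation:
After op 1 (rotate(+3)): offset=3, physical=[A,B,C,D,E,F], logical=[D,E,F,A,B,C]
After op 2 (replace(5, 'e')): offset=3, physical=[A,B,e,D,E,F], logical=[D,E,F,A,B,e]
After op 3 (rotate(+2)): offset=5, physical=[A,B,e,D,E,F], logical=[F,A,B,e,D,E]
After op 4 (replace(0, 'e')): offset=5, physical=[A,B,e,D,E,e], logical=[e,A,B,e,D,E]
After op 5 (swap(5, 3)): offset=5, physical=[A,B,E,D,e,e], logical=[e,A,B,E,D,e]
After op 6 (rotate(+3)): offset=2, physical=[A,B,E,D,e,e], logical=[E,D,e,e,A,B]
After op 7 (rotate(+3)): offset=5, physical=[A,B,E,D,e,e], logical=[e,A,B,E,D,e]
After op 8 (rotate(-2)): offset=3, physical=[A,B,E,D,e,e], logical=[D,e,e,A,B,E]
After op 9 (replace(1, 'n')): offset=3, physical=[A,B,E,D,n,e], logical=[D,n,e,A,B,E]
After op 10 (replace(5, 'd')): offset=3, physical=[A,B,d,D,n,e], logical=[D,n,e,A,B,d]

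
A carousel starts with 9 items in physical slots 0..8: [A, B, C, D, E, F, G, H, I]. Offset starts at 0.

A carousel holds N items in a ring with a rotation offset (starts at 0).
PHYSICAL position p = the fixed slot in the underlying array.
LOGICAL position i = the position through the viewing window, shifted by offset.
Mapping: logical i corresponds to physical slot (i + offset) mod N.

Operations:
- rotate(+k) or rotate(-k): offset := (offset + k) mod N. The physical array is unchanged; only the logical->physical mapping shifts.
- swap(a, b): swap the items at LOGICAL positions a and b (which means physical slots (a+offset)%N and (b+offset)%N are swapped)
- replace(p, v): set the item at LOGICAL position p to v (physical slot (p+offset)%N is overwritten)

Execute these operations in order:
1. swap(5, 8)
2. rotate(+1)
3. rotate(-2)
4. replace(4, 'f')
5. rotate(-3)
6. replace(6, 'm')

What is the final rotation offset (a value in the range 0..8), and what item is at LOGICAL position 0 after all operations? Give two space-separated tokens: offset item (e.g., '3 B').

After op 1 (swap(5, 8)): offset=0, physical=[A,B,C,D,E,I,G,H,F], logical=[A,B,C,D,E,I,G,H,F]
After op 2 (rotate(+1)): offset=1, physical=[A,B,C,D,E,I,G,H,F], logical=[B,C,D,E,I,G,H,F,A]
After op 3 (rotate(-2)): offset=8, physical=[A,B,C,D,E,I,G,H,F], logical=[F,A,B,C,D,E,I,G,H]
After op 4 (replace(4, 'f')): offset=8, physical=[A,B,C,f,E,I,G,H,F], logical=[F,A,B,C,f,E,I,G,H]
After op 5 (rotate(-3)): offset=5, physical=[A,B,C,f,E,I,G,H,F], logical=[I,G,H,F,A,B,C,f,E]
After op 6 (replace(6, 'm')): offset=5, physical=[A,B,m,f,E,I,G,H,F], logical=[I,G,H,F,A,B,m,f,E]

Answer: 5 I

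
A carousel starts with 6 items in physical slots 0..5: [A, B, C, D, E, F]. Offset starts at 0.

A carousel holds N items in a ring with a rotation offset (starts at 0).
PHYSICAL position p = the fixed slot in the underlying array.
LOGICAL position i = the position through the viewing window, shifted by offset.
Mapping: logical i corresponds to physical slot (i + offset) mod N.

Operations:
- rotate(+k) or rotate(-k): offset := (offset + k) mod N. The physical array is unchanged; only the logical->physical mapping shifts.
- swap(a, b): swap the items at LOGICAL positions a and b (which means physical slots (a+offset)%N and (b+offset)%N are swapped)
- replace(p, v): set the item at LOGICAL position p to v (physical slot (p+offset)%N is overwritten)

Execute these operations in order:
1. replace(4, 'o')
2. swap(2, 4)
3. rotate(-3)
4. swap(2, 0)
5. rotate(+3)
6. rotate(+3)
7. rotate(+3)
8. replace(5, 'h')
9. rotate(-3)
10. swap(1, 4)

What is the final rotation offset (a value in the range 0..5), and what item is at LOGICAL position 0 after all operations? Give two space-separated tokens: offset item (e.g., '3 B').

Answer: 3 F

Derivation:
After op 1 (replace(4, 'o')): offset=0, physical=[A,B,C,D,o,F], logical=[A,B,C,D,o,F]
After op 2 (swap(2, 4)): offset=0, physical=[A,B,o,D,C,F], logical=[A,B,o,D,C,F]
After op 3 (rotate(-3)): offset=3, physical=[A,B,o,D,C,F], logical=[D,C,F,A,B,o]
After op 4 (swap(2, 0)): offset=3, physical=[A,B,o,F,C,D], logical=[F,C,D,A,B,o]
After op 5 (rotate(+3)): offset=0, physical=[A,B,o,F,C,D], logical=[A,B,o,F,C,D]
After op 6 (rotate(+3)): offset=3, physical=[A,B,o,F,C,D], logical=[F,C,D,A,B,o]
After op 7 (rotate(+3)): offset=0, physical=[A,B,o,F,C,D], logical=[A,B,o,F,C,D]
After op 8 (replace(5, 'h')): offset=0, physical=[A,B,o,F,C,h], logical=[A,B,o,F,C,h]
After op 9 (rotate(-3)): offset=3, physical=[A,B,o,F,C,h], logical=[F,C,h,A,B,o]
After op 10 (swap(1, 4)): offset=3, physical=[A,C,o,F,B,h], logical=[F,B,h,A,C,o]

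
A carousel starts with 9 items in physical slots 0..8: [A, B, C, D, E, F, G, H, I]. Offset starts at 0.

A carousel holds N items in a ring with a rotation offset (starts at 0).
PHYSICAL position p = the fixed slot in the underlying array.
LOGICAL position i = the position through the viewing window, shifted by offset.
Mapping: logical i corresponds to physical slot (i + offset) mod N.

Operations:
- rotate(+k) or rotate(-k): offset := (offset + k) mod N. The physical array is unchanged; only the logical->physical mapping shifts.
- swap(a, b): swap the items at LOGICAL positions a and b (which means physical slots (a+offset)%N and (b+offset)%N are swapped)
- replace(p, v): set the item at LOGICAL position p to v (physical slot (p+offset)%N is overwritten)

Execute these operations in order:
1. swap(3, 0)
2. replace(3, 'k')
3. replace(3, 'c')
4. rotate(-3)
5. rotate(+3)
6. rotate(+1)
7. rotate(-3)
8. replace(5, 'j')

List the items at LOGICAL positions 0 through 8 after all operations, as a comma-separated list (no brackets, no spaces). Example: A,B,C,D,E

Answer: H,I,D,B,C,j,E,F,G

Derivation:
After op 1 (swap(3, 0)): offset=0, physical=[D,B,C,A,E,F,G,H,I], logical=[D,B,C,A,E,F,G,H,I]
After op 2 (replace(3, 'k')): offset=0, physical=[D,B,C,k,E,F,G,H,I], logical=[D,B,C,k,E,F,G,H,I]
After op 3 (replace(3, 'c')): offset=0, physical=[D,B,C,c,E,F,G,H,I], logical=[D,B,C,c,E,F,G,H,I]
After op 4 (rotate(-3)): offset=6, physical=[D,B,C,c,E,F,G,H,I], logical=[G,H,I,D,B,C,c,E,F]
After op 5 (rotate(+3)): offset=0, physical=[D,B,C,c,E,F,G,H,I], logical=[D,B,C,c,E,F,G,H,I]
After op 6 (rotate(+1)): offset=1, physical=[D,B,C,c,E,F,G,H,I], logical=[B,C,c,E,F,G,H,I,D]
After op 7 (rotate(-3)): offset=7, physical=[D,B,C,c,E,F,G,H,I], logical=[H,I,D,B,C,c,E,F,G]
After op 8 (replace(5, 'j')): offset=7, physical=[D,B,C,j,E,F,G,H,I], logical=[H,I,D,B,C,j,E,F,G]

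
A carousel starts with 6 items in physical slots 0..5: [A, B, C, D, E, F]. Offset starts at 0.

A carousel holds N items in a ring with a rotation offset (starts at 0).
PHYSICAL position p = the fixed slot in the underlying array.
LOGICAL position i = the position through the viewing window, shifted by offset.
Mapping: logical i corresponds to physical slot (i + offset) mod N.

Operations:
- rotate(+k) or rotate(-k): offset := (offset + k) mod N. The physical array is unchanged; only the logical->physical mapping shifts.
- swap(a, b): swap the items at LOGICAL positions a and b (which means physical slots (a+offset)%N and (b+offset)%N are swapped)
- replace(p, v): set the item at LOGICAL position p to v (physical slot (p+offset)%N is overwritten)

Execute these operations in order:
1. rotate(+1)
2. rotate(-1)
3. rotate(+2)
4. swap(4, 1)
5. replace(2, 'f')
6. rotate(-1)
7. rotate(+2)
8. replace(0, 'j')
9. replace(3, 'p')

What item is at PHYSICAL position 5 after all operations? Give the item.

After op 1 (rotate(+1)): offset=1, physical=[A,B,C,D,E,F], logical=[B,C,D,E,F,A]
After op 2 (rotate(-1)): offset=0, physical=[A,B,C,D,E,F], logical=[A,B,C,D,E,F]
After op 3 (rotate(+2)): offset=2, physical=[A,B,C,D,E,F], logical=[C,D,E,F,A,B]
After op 4 (swap(4, 1)): offset=2, physical=[D,B,C,A,E,F], logical=[C,A,E,F,D,B]
After op 5 (replace(2, 'f')): offset=2, physical=[D,B,C,A,f,F], logical=[C,A,f,F,D,B]
After op 6 (rotate(-1)): offset=1, physical=[D,B,C,A,f,F], logical=[B,C,A,f,F,D]
After op 7 (rotate(+2)): offset=3, physical=[D,B,C,A,f,F], logical=[A,f,F,D,B,C]
After op 8 (replace(0, 'j')): offset=3, physical=[D,B,C,j,f,F], logical=[j,f,F,D,B,C]
After op 9 (replace(3, 'p')): offset=3, physical=[p,B,C,j,f,F], logical=[j,f,F,p,B,C]

Answer: F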